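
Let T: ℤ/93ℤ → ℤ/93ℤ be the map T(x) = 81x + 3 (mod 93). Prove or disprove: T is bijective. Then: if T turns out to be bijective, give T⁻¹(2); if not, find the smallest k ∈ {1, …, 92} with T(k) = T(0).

31

We have gcd(81, 93) = 3 > 1. Taking a = 0 and b = 31: T(0) = 3 and T(31) = 81·31 + 3 = 2514 ≡ 3 (mod 93).
So T(0) = T(31) while 0 ≠ 31, hence T is not injective, hence not bijective.
Since T is not bijective, we find the least positive k with T(k) = T(0): this means 81k ≡ 0 (mod 93), i.e. 93 ∣ 81k. Since gcd(81, 93) = 3, dividing through by 3 this holds exactly when 31 ∣ 27k, and as gcd(27, 31) = 1, exactly when 31 ∣ k.
The smallest positive such k is 31.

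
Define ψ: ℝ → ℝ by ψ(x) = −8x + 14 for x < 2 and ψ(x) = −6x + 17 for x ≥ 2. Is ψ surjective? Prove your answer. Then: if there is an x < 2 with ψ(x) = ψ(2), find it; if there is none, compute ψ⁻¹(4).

9/8

Both pieces are strictly decreasing (slopes −8 and −6), so each is injective on its own interval.
The left piece maps (−∞, 2) onto (−2, ∞); the right piece maps [2, ∞) onto (−∞, 5].
The union (−2, ∞) ∪ (−∞, 5] covers ℝ, so ψ is surjective.
For the follow-up: the images overlap, so an x < 2 with ψ(x) = ψ(2) exists. ψ(2) = 5; solving −8x + 14 = 5 for x < 2 gives x = (5 − 14)/(−8) = 9/8.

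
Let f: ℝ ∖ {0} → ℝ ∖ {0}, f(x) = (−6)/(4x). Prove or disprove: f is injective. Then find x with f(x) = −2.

3/4

Suppose f(a) = f(b). Cross-multiplying: (−6)(4b) = (−6)(4a).
Expanding both sides and cancelling the symmetric terms leaves 24·(a − b) = 0. Since 24 ≠ 0, a = b. Thus f is injective.
Solving f(x) = −2: cross-multiplying gives −6 = −2(4x), which rearranges to 8x = 6, so x = 3/4.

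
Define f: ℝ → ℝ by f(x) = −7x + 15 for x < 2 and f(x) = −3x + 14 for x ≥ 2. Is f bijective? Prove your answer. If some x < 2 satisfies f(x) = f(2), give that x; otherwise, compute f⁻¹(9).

Both pieces are strictly decreasing (slopes −7 and −3), so each is injective on its own interval.
The left piece maps (−∞, 2) onto (1, ∞); the right piece maps [2, ∞) onto (−∞, 8].
These images overlap. In particular f(2) = 8 (right piece), and solving −7x + 15 = 8 on the left piece gives x = 1 < 2.
So f(1) = f(2) with 1 ≠ 2, and f is not injective, hence not bijective. This x = 1 is the requested value below 2.

1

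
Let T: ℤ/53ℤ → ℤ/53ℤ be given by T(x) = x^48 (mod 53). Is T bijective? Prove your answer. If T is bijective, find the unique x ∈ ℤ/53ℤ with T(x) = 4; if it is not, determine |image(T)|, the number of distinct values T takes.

T(2): Repeated squaring mod 53: 2^1 ≡ 2, 2^2 ≡ 2² = 4, 2^4 ≡ 4² = 16, 2^8 ≡ 16² = 256 ≡ 44, 2^16 ≡ 44² = 1936 ≡ 28, 2^32 ≡ 28² = 784 ≡ 42. Since 48 = 32 + 16, 2^48 ≡ 42·28: 42·28 = 1176 ≡ 10. So 2^48 ≡ 10 (mod 53).
T(7): Repeated squaring mod 53: 7^1 ≡ 7, 7^2 ≡ 7² = 49, 7^4 ≡ 49² = 2401 ≡ 16, 7^8 ≡ 16² = 256 ≡ 44, 7^16 ≡ 44² = 1936 ≡ 28, 7^32 ≡ 28² = 784 ≡ 42. Since 48 = 32 + 16, 7^48 ≡ 42·28: 42·28 = 1176 ≡ 10. So 7^48 ≡ 10 (mod 53).
So T(2) = T(7) = 10 while 2 ≠ 7, thus T is not injective, hence not bijective.
Since T is not bijective, we determine |image(T)|. Computing x^48 mod 53 for each x (by repeated squaring, reducing mod 53 at every step), the values T(0), T(1), …, T(52) are: 0, 1, 10, 36, 47, 24, 42, 10, 46, 24, 28, 49, 49, 44, 47, 16, 36, 15, 28, 44, 15, 42, 13, 1, 13, 46, 16, 16, 46, 13, 1, 13, 42, 15, 44, 28, 15, 36, 16, 47, 44, 49, 49, 28, 24, 46, 10, 42, 24, 47, 36, 10, 1.
The distinct values are {0, 1, 10, 13, 15, 16, 24, 28, 36, 42, 44, 46, 47, 49}; there are 14 of them.

14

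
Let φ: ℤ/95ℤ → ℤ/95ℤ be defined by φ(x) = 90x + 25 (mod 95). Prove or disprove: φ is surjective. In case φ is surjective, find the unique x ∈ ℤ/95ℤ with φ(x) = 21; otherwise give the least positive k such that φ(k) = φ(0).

19

Since gcd(90, 95) = 5, we have 90x ≡ 0 (mod 5) for all x, so φ(x) ≡ 0 (mod 5).
But 1 ≢ 0 (mod 5), so 1 ∈ ℤ/95ℤ has no preimage. Thus φ is not surjective.
Since φ is not surjective, we find the least positive k with φ(k) = φ(0): this means 90k ≡ 0 (mod 95), i.e. 95 ∣ 90k. Since gcd(90, 95) = 5, dividing through by 5 this holds exactly when 19 ∣ 18k, and as gcd(18, 19) = 1, exactly when 19 ∣ k.
The smallest positive such k is 19.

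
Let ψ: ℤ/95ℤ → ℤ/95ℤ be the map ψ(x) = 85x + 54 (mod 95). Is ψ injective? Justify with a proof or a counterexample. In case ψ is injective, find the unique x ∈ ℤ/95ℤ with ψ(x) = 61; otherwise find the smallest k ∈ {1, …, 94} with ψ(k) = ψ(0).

19

We have gcd(85, 95) = 5 > 1. Taking u = 0 and v = 19: ψ(0) = 54 and ψ(19) = 85·19 + 54 = 1669 ≡ 54 (mod 95).
So ψ(0) = ψ(19) while 0 ≠ 19, so ψ is not injective.
Since ψ is not injective, we find the least positive k with ψ(k) = ψ(0): this means 85k ≡ 0 (mod 95), i.e. 95 ∣ 85k. Since gcd(85, 95) = 5, dividing through by 5 this holds exactly when 19 ∣ 17k, and as gcd(17, 19) = 1, exactly when 19 ∣ k.
The smallest positive such k is 19.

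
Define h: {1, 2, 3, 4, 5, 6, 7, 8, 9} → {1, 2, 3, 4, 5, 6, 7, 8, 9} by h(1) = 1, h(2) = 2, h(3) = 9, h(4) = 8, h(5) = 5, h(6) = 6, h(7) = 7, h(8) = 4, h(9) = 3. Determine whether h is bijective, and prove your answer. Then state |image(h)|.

The values 1, 2, 9, 8, 5, 6, 7, 4, 3 are a permutation of {1, 2, 3, 4, 5, 6, 7, 8, 9}: each element appears exactly once.
So h is injective and surjective, hence bijective.
The image of h is {1, 2, 3, 4, 5, 6, 7, 8, 9}, which has 9 elements.

9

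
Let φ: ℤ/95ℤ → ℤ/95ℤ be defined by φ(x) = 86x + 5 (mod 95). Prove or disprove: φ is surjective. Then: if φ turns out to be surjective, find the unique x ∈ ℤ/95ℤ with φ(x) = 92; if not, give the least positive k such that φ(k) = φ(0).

22

Recall: φ is surjective if every y in the codomain equals φ(x) for some x in the domain.
Since gcd(86, 95) = 1, 86 is invertible modulo 95. Euclid's algorithm: 95 = 1·86 + 9, 86 = 9·9 + 5, 9 = 1·5 + 4, 5 = 1·4 + 1; back-substituting gives 1 = 21·86 − 19·95, so 86⁻¹ ≡ 21 (mod 95).
For any y ∈ ℤ/95ℤ, x = 21(y − 5) mod 95 satisfies φ(x) = 86·21(y − 5) + 5 ≡ y (since 86·21 ≡ 1 mod 95). So every y has a preimage.
Thus φ is surjective.
Since φ is surjective, we compute φ⁻¹(92): solve 86x + 5 ≡ 92 (mod 95), i.e. 86x ≡ 87 (mod 95).
Multiplying by 86⁻¹ = 21 gives x ≡ 21·87 = 1827 = 19·95 + 22 ≡ 22 (mod 95).
Check: φ(22) = 86·22 + 5 = 1897 = 19·95 + 92 ≡ 92 (mod 95).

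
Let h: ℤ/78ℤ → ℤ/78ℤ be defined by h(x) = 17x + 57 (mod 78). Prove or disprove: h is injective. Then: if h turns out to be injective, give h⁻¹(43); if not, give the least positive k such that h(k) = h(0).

68

If h(s) = h(t), then 17s ≡ 17t (mod 78). Because gcd(17, 78) = 1, we may cancel 17 to get s ≡ t (mod 78).
Hence h is injective.
We now compute 17⁻¹ mod 78 explicitly. Euclid's algorithm: 78 = 4·17 + 10, 17 = 1·10 + 7, 10 = 1·7 + 3, 7 = 2·3 + 1; back-substituting gives 1 = 23·17 − 5·78, so 17⁻¹ ≡ 23 (mod 78).
Since h is injective, we compute h⁻¹(43): solve 17x + 57 ≡ 43 (mod 78), i.e. 17x ≡ 64 (mod 78).
Multiplying by 17⁻¹ = 23 gives x ≡ 23·64 = 1472 = 18·78 + 68 ≡ 68 (mod 78).
Check: h(68) = 17·68 + 57 = 1213 = 15·78 + 43 ≡ 43 (mod 78).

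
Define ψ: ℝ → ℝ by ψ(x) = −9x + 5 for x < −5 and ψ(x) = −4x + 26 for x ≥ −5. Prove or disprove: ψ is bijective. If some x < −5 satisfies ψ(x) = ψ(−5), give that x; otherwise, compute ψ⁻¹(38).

-3

Both pieces are strictly decreasing (slopes −9 and −4), so each is injective on its own interval.
The left piece maps (−∞, −5) onto (50, ∞); the right piece maps [−5, ∞) onto (−∞, 46].
The images leave a gap (50 has no preimage), so ψ is not surjective, hence not bijective.
Because the two images are disjoint, no x < −5 has ψ(x) = ψ(−5), so we compute ψ⁻¹(38): 38 lies in (−∞, 46], so solve −4x + 26 = 38: x = (38 − 26)/(−4) = −3.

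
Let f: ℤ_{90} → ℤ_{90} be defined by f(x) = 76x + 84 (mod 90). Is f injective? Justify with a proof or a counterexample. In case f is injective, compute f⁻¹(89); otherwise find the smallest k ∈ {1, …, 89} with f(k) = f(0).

We have gcd(76, 90) = 2 > 1. Taking x_1 = 0 and x_2 = 45: f(0) = 84 and f(45) = 76·45 + 84 = 3504 ≡ 84 (mod 90).
So f(0) = f(45) while 0 ≠ 45, therefore f is not injective.
Since f is not injective, we find the least positive k with f(k) = f(0): this means 76k ≡ 0 (mod 90), i.e. 90 ∣ 76k. Since gcd(76, 90) = 2, dividing through by 2 this holds exactly when 45 ∣ 38k, and as gcd(38, 45) = 1, exactly when 45 ∣ k.
The smallest positive such k is 45.

45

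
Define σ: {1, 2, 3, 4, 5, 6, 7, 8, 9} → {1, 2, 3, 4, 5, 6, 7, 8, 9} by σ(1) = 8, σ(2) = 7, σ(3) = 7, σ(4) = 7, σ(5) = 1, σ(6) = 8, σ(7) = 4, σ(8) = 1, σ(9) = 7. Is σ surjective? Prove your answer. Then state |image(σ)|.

4

No element maps to 2, so σ is not surjective.
The image of σ is {1, 4, 7, 8}, which has 4 elements.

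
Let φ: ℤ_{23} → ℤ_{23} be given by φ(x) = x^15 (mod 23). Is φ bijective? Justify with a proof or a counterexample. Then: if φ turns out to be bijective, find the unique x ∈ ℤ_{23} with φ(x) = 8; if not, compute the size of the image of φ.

6

Since 23 is prime, the nonzero elements of ℤ_{23} form a cyclic group of order 22.
As gcd(15, 22) = 1, raising to the 15th power is a bijection on this group: if u^15 ≡ v^15 then (uv^{−1})^15 = 1, and the only element of order dividing gcd(15, 22) = 1 is 1, so u = v.
With φ(0) = 0 this makes φ injective on all of ℤ_{23}, hence bijective (finite equal-size domain and codomain). In particular φ is bijective.
Since φ is bijective, we find the preimage of 8. The inverse of x ↦ x^15 on (ℤ_{23})^× is x ↦ x^3, because 15·3 = 45 = 2·22 + 1 ≡ 1 (mod 22) and x^{22} = 1 for x ≠ 0 (Fermat). So φ⁻¹(8) = 8^3 mod 23.
Repeated squaring mod 23: 8^1 ≡ 8, 8^2 ≡ 8² = 64 ≡ 18. Since 3 = 2 + 1, 8^3 ≡ 18·8: 18·8 = 144 ≡ 6. So 8^3 ≡ 6 (mod 23).
Hence φ⁻¹(8) = 6.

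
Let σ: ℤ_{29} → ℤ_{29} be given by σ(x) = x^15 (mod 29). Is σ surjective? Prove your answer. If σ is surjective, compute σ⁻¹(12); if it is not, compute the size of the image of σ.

Since 29 is prime, the nonzero elements of ℤ_{29} form a cyclic group of order 28.
As gcd(15, 28) = 1, raising to the 15th power is a bijection on this group: if x_1^15 ≡ x_2^15 then (x_1x_2^{−1})^15 = 1, and the only element of order dividing gcd(15, 28) = 1 is 1, so x_1 = x_2.
With σ(0) = 0 this makes σ injective on all of ℤ_{29}, hence bijective (finite equal-size domain and codomain). In particular σ is surjective.
Since σ is surjective, we find the preimage of 12. The inverse of x ↦ x^15 on (ℤ_{29})^× is x ↦ x^15, because 15·15 = 225 = 8·28 + 1 ≡ 1 (mod 28) and x^{28} = 1 for x ≠ 0 (Fermat). So σ⁻¹(12) = 12^15 mod 29.
Repeated squaring mod 29: 12^1 ≡ 12, 12^2 ≡ 12² = 144 ≡ 28, 12^4 ≡ 28² = 784 ≡ 1, 12^8 ≡ 1² = 1. Since 15 = 8 + 4 + 2 + 1, 12^15 ≡ 1·1·28·12: 1·1 = 1, then 1·28 = 28, then 28·12 = 336 ≡ 17. So 12^15 ≡ 17 (mod 29).
Hence σ⁻¹(12) = 17.

17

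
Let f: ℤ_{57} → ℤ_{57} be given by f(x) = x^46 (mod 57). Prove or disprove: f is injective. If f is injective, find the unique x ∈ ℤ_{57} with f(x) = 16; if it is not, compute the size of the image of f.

20

f(8): Repeated squaring mod 57: 8^1 ≡ 8, 8^2 ≡ 8² = 64 ≡ 7, 8^4 ≡ 7² = 49, 8^8 ≡ 49² = 2401 ≡ 7, 8^16 ≡ 7² = 49, 8^32 ≡ 49² = 2401 ≡ 7. Since 46 = 32 + 8 + 4 + 2, 8^46 ≡ 7·7·49·7: 7·7 = 49, then 49·49 = 2401 ≡ 7, then 7·7 = 49. So 8^46 ≡ 49 (mod 57).
f(11): Repeated squaring mod 57: 11^1 ≡ 11, 11^2 ≡ 11² = 121 ≡ 7, 11^4 ≡ 7² = 49, 11^8 ≡ 49² = 2401 ≡ 7, 11^16 ≡ 7² = 49, 11^32 ≡ 49² = 2401 ≡ 7. Since 46 = 32 + 8 + 4 + 2, 11^46 ≡ 7·7·49·7: 7·7 = 49, then 49·49 = 2401 ≡ 7, then 7·7 = 49. So 11^46 ≡ 49 (mod 57).
So f(8) = f(11) = 49 while 8 ≠ 11, hence f is not injective.
Since f is not injective, we determine |image(f)|. Computing x^46 mod 57 for each x (by repeated squaring, reducing mod 57 at every step), the values f(0), f(1), …, f(56) are: 0, 1, 55, 54, 4, 43, 6, 7, 49, 9, 28, 49, 45, 25, 43, 42, 16, 55, 39, 19, 1, 36, 16, 4, 24, 25, 7, 30, 28, 28, 30, 7, 25, 24, 4, 16, 36, 1, 19, 39, 55, 16, 42, 43, 25, 45, 49, 28, 9, 49, 7, 6, 43, 4, 54, 55, 1.
The distinct values are {0, 1, 4, 6, 7, 9, 16, 19, 24, 25, 28, 30, 36, 39, 42, 43, 45, 49, 54, 55}; there are 20 of them.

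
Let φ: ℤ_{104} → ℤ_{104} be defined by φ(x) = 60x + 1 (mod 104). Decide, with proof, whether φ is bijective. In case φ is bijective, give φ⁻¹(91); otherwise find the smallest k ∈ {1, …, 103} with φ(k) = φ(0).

26

We have gcd(60, 104) = 4 > 1. Taking x_1 = 0 and x_2 = 26: φ(0) = 1 and φ(26) = 60·26 + 1 = 1561 ≡ 1 (mod 104).
So φ(0) = φ(26) while 0 ≠ 26, thus φ is not injective, hence not bijective.
Since φ is not bijective, we find the least positive k with φ(k) = φ(0): this means 60k ≡ 0 (mod 104), i.e. 104 ∣ 60k. Since gcd(60, 104) = 4, dividing through by 4 this holds exactly when 26 ∣ 15k, and as gcd(15, 26) = 1, exactly when 26 ∣ k.
The smallest positive such k is 26.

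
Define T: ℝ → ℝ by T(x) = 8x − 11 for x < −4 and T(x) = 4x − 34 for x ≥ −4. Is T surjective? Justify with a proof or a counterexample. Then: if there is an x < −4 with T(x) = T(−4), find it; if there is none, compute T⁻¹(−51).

Both pieces are strictly increasing (slopes 8 and 4), so each is injective on its own interval.
The left piece maps (−∞, −4) onto (−∞, −43); the right piece maps [−4, ∞) onto [−50, ∞).
The union (−∞, −43) ∪ [−50, ∞) covers ℝ, so T is surjective.
For the follow-up: the images overlap, so an x < −4 with T(x) = T(−4) exists. T(−4) = −50; solving 8x − 11 = −50 for x < −4 gives x = (−50 + 11)/8 = −39/8.

-39/8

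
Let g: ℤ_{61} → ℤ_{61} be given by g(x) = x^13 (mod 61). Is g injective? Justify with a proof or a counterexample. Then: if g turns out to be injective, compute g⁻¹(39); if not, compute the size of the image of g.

5

Since 61 is prime, the nonzero elements of ℤ_{61} form a cyclic group of order 60.
As gcd(13, 60) = 1, raising to the 13th power is a bijection on this group: if x_1^13 ≡ x_2^13 then (x_1x_2^{−1})^13 = 1, and the only element of order dividing gcd(13, 60) = 1 is 1, so x_1 = x_2.
With g(0) = 0 this makes g injective on all of ℤ_{61}, hence bijective (finite equal-size domain and codomain). In particular g is injective.
Since g is injective, we find the preimage of 39. The inverse of x ↦ x^13 on (ℤ_{61})^× is x ↦ x^37, because 13·37 = 481 = 8·60 + 1 ≡ 1 (mod 60) and x^{60} = 1 for x ≠ 0 (Fermat). So g⁻¹(39) = 39^37 mod 61.
Repeated squaring mod 61: 39^1 ≡ 39, 39^2 ≡ 39² = 1521 ≡ 57, 39^4 ≡ 57² = 3249 ≡ 16, 39^8 ≡ 16² = 256 ≡ 12, 39^16 ≡ 12² = 144 ≡ 22, 39^32 ≡ 22² = 484 ≡ 57. Since 37 = 32 + 4 + 1, 39^37 ≡ 57·16·39: 57·16 = 912 ≡ 58, then 58·39 = 2262 ≡ 5. So 39^37 ≡ 5 (mod 61).
Hence g⁻¹(39) = 5.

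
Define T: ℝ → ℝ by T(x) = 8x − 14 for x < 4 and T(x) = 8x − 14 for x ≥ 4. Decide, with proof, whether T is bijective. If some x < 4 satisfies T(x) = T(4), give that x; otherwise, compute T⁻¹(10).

Both pieces are strictly increasing (slopes 8 and 8), so each is injective on its own interval.
The left piece maps (−∞, 4) onto (−∞, 18); the right piece maps [4, ∞) onto [18, ∞).
Since 18 = 18, the images partition ℝ: T is injective and surjective, hence bijective.
Because the two images are disjoint, no x < 4 has T(x) = T(4), so we compute T⁻¹(10): 10 lies in (−∞, 18), so solve 8x − 14 = 10: x = (10 + 14)/8 = 3.

3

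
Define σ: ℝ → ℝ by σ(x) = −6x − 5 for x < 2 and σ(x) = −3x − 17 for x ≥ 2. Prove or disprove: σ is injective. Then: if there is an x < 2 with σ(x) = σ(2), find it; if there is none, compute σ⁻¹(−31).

Both pieces are strictly decreasing (slopes −6 and −3), so each is injective on its own interval.
The left piece maps (−∞, 2) onto (−17, ∞); the right piece maps [2, ∞) onto (−∞, −23].
These images are disjoint, so no value is attained by both pieces. Thus σ is injective.
Because the two images are disjoint, no x < 2 has σ(x) = σ(2), so we compute σ⁻¹(−31): −31 lies in (−∞, −23], so solve −3x − 17 = −31: x = (−31 + 17)/(−3) = 14/3.

14/3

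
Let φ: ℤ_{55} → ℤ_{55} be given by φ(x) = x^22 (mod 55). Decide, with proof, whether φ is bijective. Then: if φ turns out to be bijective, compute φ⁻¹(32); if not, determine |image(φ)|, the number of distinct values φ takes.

φ(3): Repeated squaring mod 55: 3^1 ≡ 3, 3^2 ≡ 3² = 9, 3^4 ≡ 9² = 81 ≡ 26, 3^8 ≡ 26² = 676 ≡ 16, 3^16 ≡ 16² = 256 ≡ 36. Since 22 = 16 + 4 + 2, 3^22 ≡ 36·26·9: 36·26 = 936 ≡ 1, then 1·9 = 9. So 3^22 ≡ 9 (mod 55).
φ(8): Repeated squaring mod 55: 8^1 ≡ 8, 8^2 ≡ 8² = 64 ≡ 9, 8^4 ≡ 9² = 81 ≡ 26, 8^8 ≡ 26² = 676 ≡ 16, 8^16 ≡ 16² = 256 ≡ 36. Since 22 = 16 + 4 + 2, 8^22 ≡ 36·26·9: 36·26 = 936 ≡ 1, then 1·9 = 9. So 8^22 ≡ 9 (mod 55).
So φ(3) = φ(8) = 9 while 3 ≠ 8, hence φ is not injective, hence not bijective.
Since φ is not bijective, we determine |image(φ)|. Computing x^22 mod 55 for each x (by repeated squaring, reducing mod 55 at every step), the values φ(0), φ(1), …, φ(54) are: 0, 1, 4, 9, 16, 25, 36, 49, 9, 26, 45, 11, 34, 4, 31, 5, 36, 14, 49, 31, 15, 1, 44, 34, 26, 20, 16, 14, 14, 16, 20, 26, 34, 44, 1, 15, 31, 49, 14, 36, 5, 31, 4, 34, 11, 45, 26, 9, 49, 36, 25, 16, 9, 4, 1.
The distinct values are {0, 1, 4, 5, 9, 11, 14, 15, 16, 20, 25, 26, 31, 34, 36, 44, 45, 49}; there are 18 of them.

18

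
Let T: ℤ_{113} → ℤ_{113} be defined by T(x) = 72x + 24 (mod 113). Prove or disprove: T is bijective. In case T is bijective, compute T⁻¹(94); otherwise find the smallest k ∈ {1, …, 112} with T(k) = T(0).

Suppose T(s) = T(t) in ℤ_{113}. Then 72s + 24 ≡ 72t + 24 (mod 113), so 72(s − t) ≡ 0 (mod 113).
Since gcd(72, 113) = 1, 72 is invertible modulo 113, hence s − t ≡ 0 (mod 113), i.e. s = t.
We now compute 72⁻¹ mod 113 explicitly. Euclid's algorithm: 113 = 1·72 + 41, 72 = 1·41 + 31, 41 = 1·31 + 10, 31 = 3·10 + 1; back-substituting gives 1 = 11·72 − 7·113, so 72⁻¹ ≡ 11 (mod 113).
For any y ∈ ℤ_{113}, x = 11(y − 24) mod 113 satisfies T(x) = 72·11(y − 24) + 24 ≡ y (since 72·11 ≡ 1 mod 113). So every y has a preimage.
Therefore T is bijective.
Since T is bijective, we find T⁻¹(94): we need 72x ≡ 94 − 24 ≡ 70 (mod 113). Using 72⁻¹ = 11: x ≡ 11·70 = 770 = 6·113 + 92, so x = 92.
Check: T(92) = 72·92 + 24 = 6648 = 58·113 + 94 ≡ 94 (mod 113).

92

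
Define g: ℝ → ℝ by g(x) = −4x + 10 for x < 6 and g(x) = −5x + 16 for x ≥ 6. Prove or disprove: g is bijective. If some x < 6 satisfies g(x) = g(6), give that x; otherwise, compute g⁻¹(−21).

37/5

Both pieces are strictly decreasing (slopes −4 and −5), so each is injective on its own interval.
The left piece maps (−∞, 6) onto (−14, ∞); the right piece maps [6, ∞) onto (−∞, −14].
Since −14 = −14, the images partition ℝ: g is injective and surjective, hence bijective.
Because the two images are disjoint, no x < 6 has g(x) = g(6), so we compute g⁻¹(−21): −21 lies in (−∞, −14], so solve −5x + 16 = −21: x = (−21 − 16)/(−5) = 37/5.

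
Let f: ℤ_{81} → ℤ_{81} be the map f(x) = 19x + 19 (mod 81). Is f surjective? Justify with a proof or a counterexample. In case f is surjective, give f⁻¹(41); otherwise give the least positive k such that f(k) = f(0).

Since gcd(19, 81) = 1, 19 is invertible modulo 81. Euclid's algorithm: 81 = 4·19 + 5, 19 = 3·5 + 4, 5 = 1·4 + 1; back-substituting gives 1 = 64·19 − 15·81, so 19⁻¹ ≡ 64 (mod 81).
For any y ∈ ℤ_{81}, x = 64(y − 19) mod 81 satisfies f(x) = 19·64(y − 19) + 19 ≡ y (since 19·64 ≡ 1 mod 81). So every y has a preimage.
Hence f is surjective.
Since f is surjective, we find f⁻¹(41): we need 19x ≡ 41 − 19 ≡ 22 (mod 81). Using 19⁻¹ = 64: x ≡ 64·22 = 1408 = 17·81 + 31, so x = 31.
Check: f(31) = 19·31 + 19 = 608 = 7·81 + 41 ≡ 41 (mod 81).

31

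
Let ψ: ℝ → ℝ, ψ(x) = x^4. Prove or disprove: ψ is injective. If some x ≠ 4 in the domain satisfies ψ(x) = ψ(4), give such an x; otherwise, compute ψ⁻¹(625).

ψ(4) = 256 = (−4)^4 = ψ(−4) (since 4 is even), with 4 ≠ −4. So ψ is not injective.
For the follow-up, such an x exists: taking x = −4 ∈ ℝ gives ψ(−4) = 256 = ψ(4) with −4 ≠ 4.

-4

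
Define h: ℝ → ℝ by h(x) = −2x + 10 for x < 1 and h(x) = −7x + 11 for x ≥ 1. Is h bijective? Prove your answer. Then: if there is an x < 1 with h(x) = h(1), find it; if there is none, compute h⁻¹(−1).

12/7

Both pieces are strictly decreasing (slopes −2 and −7), so each is injective on its own interval.
The left piece maps (−∞, 1) onto (8, ∞); the right piece maps [1, ∞) onto (−∞, 4].
The images leave a gap (8 has no preimage), so h is not surjective, hence not bijective.
Because the two images are disjoint, no x < 1 has h(x) = h(1), so we compute h⁻¹(−1): −1 lies in (−∞, 4], so solve −7x + 11 = −1: x = (−1 − 11)/(−7) = 12/7.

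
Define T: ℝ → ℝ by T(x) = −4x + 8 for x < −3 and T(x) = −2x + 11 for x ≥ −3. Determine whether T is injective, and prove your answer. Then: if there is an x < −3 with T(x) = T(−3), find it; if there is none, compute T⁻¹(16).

-5/2

Both pieces are strictly decreasing (slopes −4 and −2), so each is injective on its own interval.
The left piece maps (−∞, −3) onto (20, ∞); the right piece maps [−3, ∞) onto (−∞, 17].
These images are disjoint, so no value is attained by both pieces. Thus T is injective.
Because the two images are disjoint, no x < −3 has T(x) = T(−3), so we compute T⁻¹(16): 16 lies in (−∞, 17], so solve −2x + 11 = 16: x = (16 − 11)/(−2) = −5/2.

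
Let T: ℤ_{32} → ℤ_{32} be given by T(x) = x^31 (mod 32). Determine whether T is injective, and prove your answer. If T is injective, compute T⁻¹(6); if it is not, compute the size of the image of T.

17

T(0) = 0^31 = 0.
T(2): Repeated squaring mod 32: 2^1 ≡ 2, 2^2 ≡ 2² = 4, 2^4 ≡ 4² = 16, 2^8 ≡ 16² = 256 ≡ 0, 2^16 ≡ 0² = 0. Since 31 = 16 + 8 + 4 + 2 + 1, 2^31 ≡ 0·0·16·4·2: 0·0 = 0, then 0·16 = 0, then 0·4 = 0, then 0·2 = 0. So 2^31 ≡ 0 (mod 32).
So T(0) = T(2) = 0 while 0 ≠ 2, hence T is not injective.
Since T is not injective, we determine |image(T)|. Computing x^31 mod 32 for each x (by repeated squaring, reducing mod 32 at every step), the values T(0), T(1), …, T(31) are: 0, 1, 0, 11, 0, 13, 0, 23, 0, 25, 0, 3, 0, 5, 0, 15, 0, 17, 0, 27, 0, 29, 0, 7, 0, 9, 0, 19, 0, 21, 0, 31.
The distinct values are {0, 1, 3, 5, 7, 9, 11, 13, 15, 17, 19, 21, 23, 25, 27, 29, 31}; there are 17 of them.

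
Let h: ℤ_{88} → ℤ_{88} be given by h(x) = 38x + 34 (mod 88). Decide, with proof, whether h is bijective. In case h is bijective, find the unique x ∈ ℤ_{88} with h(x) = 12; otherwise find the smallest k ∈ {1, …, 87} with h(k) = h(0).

44

We have gcd(38, 88) = 2 > 1. Taking s = 0 and t = 44: h(0) = 34 and h(44) = 38·44 + 34 = 1706 ≡ 34 (mod 88).
So h(0) = h(44) while 0 ≠ 44, so h is not injective, hence not bijective.
Since h is not bijective, we find the least positive k with h(k) = h(0): this means 38k ≡ 0 (mod 88), i.e. 88 ∣ 38k. Since gcd(38, 88) = 2, dividing through by 2 this holds exactly when 44 ∣ 19k, and as gcd(19, 44) = 1, exactly when 44 ∣ k.
The smallest positive such k is 44.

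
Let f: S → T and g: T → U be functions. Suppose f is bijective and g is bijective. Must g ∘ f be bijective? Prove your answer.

bijective

Injectivity: if g(f(x_1)) = g(f(x_2)) then f(x_1) = f(x_2) (g injective) so x_1 = x_2 (f injective).
Surjectivity: for c ∈ U pick b with g(b) = c, then a with f(a) = b; then (g ∘ f)(a) = c.
Hence g ∘ f is bijective.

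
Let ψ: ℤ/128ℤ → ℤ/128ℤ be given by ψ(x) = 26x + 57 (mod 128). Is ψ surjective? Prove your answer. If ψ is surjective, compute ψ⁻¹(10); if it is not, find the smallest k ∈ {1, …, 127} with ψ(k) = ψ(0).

64

Recall that surjectivity means every element of the codomain has a preimage under ψ.
Since gcd(26, 128) = 2, we have 26x ≡ 0 (mod 2) for all x, so ψ(x) ≡ 1 (mod 2).
But 0 ≢ 1 (mod 2), so 0 ∈ ℤ/128ℤ has no preimage. Hence ψ is not surjective.
Since ψ is not surjective, we find the least positive k with ψ(k) = ψ(0): this means 26k ≡ 0 (mod 128), i.e. 128 ∣ 26k. Since gcd(26, 128) = 2, dividing through by 2 this holds exactly when 64 ∣ 13k, and as gcd(13, 64) = 1, exactly when 64 ∣ k.
The smallest positive such k is 64.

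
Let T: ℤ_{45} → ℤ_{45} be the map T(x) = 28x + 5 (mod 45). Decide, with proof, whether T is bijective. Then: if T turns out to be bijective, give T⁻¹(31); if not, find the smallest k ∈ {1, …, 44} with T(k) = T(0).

Suppose T(u) = T(v) in ℤ_{45}. Then 28u + 5 ≡ 28v + 5 (mod 45), therefore 28(u − v) ≡ 0 (mod 45).
Since gcd(28, 45) = 1, 28 is invertible modulo 45, hence u − v ≡ 0 (mod 45), i.e. u = v.
We now compute 28⁻¹ mod 45 explicitly. Euclid's algorithm: 45 = 1·28 + 17, 28 = 1·17 + 11, 17 = 1·11 + 6, 11 = 1·6 + 5, 6 = 1·5 + 1; back-substituting gives 1 = 37·28 − 23·45, so 28⁻¹ ≡ 37 (mod 45).
For any y ∈ ℤ_{45}, x = 37(y − 5) mod 45 satisfies T(x) = 28·37(y − 5) + 5 ≡ y (since 28·37 ≡ 1 mod 45). So every y has a preimage.
Hence T is bijective.
Since T is bijective, we find T⁻¹(31): we need 28x ≡ 31 − 5 ≡ 26 (mod 45). Using 28⁻¹ = 37: x ≡ 37·26 = 962 = 21·45 + 17, so x = 17.
Check: T(17) = 28·17 + 5 = 481 = 10·45 + 31 ≡ 31 (mod 45).

17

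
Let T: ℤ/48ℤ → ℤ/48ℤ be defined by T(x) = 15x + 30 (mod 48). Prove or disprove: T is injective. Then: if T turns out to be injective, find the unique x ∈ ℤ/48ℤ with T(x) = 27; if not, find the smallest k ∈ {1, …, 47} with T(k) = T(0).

We have gcd(15, 48) = 3 > 1. Taking s = 0 and t = 16: T(0) = 30 and T(16) = 15·16 + 30 = 270 ≡ 30 (mod 48).
So T(0) = T(16) while 0 ≠ 16, therefore T is not injective.
Since T is not injective, we find the least positive k with T(k) = T(0): this means 15k ≡ 0 (mod 48), i.e. 48 ∣ 15k. Since gcd(15, 48) = 3, dividing through by 3 this holds exactly when 16 ∣ 5k, and as gcd(5, 16) = 1, exactly when 16 ∣ k.
The smallest positive such k is 16.

16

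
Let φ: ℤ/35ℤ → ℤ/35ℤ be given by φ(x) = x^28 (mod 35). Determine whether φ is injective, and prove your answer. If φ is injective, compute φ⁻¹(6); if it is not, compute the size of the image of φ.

φ(3): Repeated squaring mod 35: 3^1 ≡ 3, 3^2 ≡ 3² = 9, 3^4 ≡ 9² = 81 ≡ 11, 3^8 ≡ 11² = 121 ≡ 16, 3^16 ≡ 16² = 256 ≡ 11. Since 28 = 16 + 8 + 4, 3^28 ≡ 11·16·11: 11·16 = 176 ≡ 1, then 1·11 = 11. So 3^28 ≡ 11 (mod 35).
φ(4): Repeated squaring mod 35: 4^1 ≡ 4, 4^2 ≡ 4² = 16, 4^4 ≡ 16² = 256 ≡ 11, 4^8 ≡ 11² = 121 ≡ 16, 4^16 ≡ 16² = 256 ≡ 11. Since 28 = 16 + 8 + 4, 4^28 ≡ 11·16·11: 11·16 = 176 ≡ 1, then 1·11 = 11. So 4^28 ≡ 11 (mod 35).
So φ(3) = φ(4) = 11 while 3 ≠ 4, so φ is not injective.
Since φ is not injective, we determine |image(φ)|. Computing x^28 mod 35 for each x (by repeated squaring, reducing mod 35 at every step), the values φ(0), φ(1), …, φ(34) are: 0, 1, 16, 11, 11, 30, 1, 21, 1, 16, 25, 11, 16, 1, 21, 15, 16, 11, 11, 16, 15, 21, 1, 16, 11, 25, 16, 1, 21, 1, 30, 11, 11, 16, 1.
The distinct values are {0, 1, 11, 15, 16, 21, 25, 30}; there are 8 of them.

8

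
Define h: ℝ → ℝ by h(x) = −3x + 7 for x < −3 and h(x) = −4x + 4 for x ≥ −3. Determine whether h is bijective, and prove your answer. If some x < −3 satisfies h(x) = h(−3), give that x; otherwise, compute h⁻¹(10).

-3/2

Both pieces are strictly decreasing (slopes −3 and −4), so each is injective on its own interval.
The left piece maps (−∞, −3) onto (16, ∞); the right piece maps [−3, ∞) onto (−∞, 16].
Since 16 = 16, the images partition ℝ: h is injective and surjective, hence bijective.
Because the two images are disjoint, no x < −3 has h(x) = h(−3), so we compute h⁻¹(10): 10 lies in (−∞, 16], so solve −4x + 4 = 10: x = (10 − 4)/(−4) = −3/2.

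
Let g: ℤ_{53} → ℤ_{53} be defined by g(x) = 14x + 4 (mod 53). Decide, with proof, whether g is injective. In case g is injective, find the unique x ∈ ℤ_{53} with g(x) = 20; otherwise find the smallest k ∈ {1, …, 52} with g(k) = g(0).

If g(x_1) = g(x_2), then 14x_1 ≡ 14x_2 (mod 53). Because gcd(14, 53) = 1, we may cancel 14 to get x_1 ≡ x_2 (mod 53).
Therefore g is injective.
We now compute 14⁻¹ mod 53 explicitly. Euclid's algorithm: 53 = 3·14 + 11, 14 = 1·11 + 3, 11 = 3·3 + 2, 3 = 1·2 + 1; back-substituting gives 1 = 19·14 − 5·53, so 14⁻¹ ≡ 19 (mod 53).
Since g is injective, we find g⁻¹(20): we need 14x ≡ 20 − 4 ≡ 16 (mod 53). Using 14⁻¹ = 19: x ≡ 19·16 = 304 = 5·53 + 39, so x = 39.
Check: g(39) = 14·39 + 4 = 550 = 10·53 + 20 ≡ 20 (mod 53).

39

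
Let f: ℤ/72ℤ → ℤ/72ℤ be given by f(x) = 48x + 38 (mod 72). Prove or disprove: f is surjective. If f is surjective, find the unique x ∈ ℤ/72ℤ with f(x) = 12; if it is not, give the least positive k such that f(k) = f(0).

3

Since gcd(48, 72) = 24, we have 48x ≡ 0 (mod 24) for all x, so f(x) ≡ 14 (mod 24).
But 0 ≢ 14 (mod 24), so 0 ∈ ℤ/72ℤ has no preimage. Hence f is not surjective.
Since f is not surjective, we find the least positive k with f(k) = f(0): this means 48k ≡ 0 (mod 72), i.e. 72 ∣ 48k. Since gcd(48, 72) = 24, dividing through by 24 this holds exactly when 3 ∣ 2k, and as gcd(2, 3) = 1, exactly when 3 ∣ k.
The smallest positive such k is 3.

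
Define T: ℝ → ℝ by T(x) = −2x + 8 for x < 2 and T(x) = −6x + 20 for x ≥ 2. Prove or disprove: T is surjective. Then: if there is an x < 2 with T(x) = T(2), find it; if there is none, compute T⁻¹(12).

0

Both pieces are strictly decreasing (slopes −2 and −6), so each is injective on its own interval.
The left piece maps (−∞, 2) onto (4, ∞); the right piece maps [2, ∞) onto (−∞, 8].
The union (4, ∞) ∪ (−∞, 8] covers ℝ, so T is surjective.
For the follow-up: the images overlap, so an x < 2 with T(x) = T(2) exists. T(2) = 8; solving −2x + 8 = 8 for x < 2 gives x = (8 − 8)/(−2) = 0.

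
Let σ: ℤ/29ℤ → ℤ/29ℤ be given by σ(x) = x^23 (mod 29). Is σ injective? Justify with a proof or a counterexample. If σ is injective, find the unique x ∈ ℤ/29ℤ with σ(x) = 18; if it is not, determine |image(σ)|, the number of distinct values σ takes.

Since 29 is prime, the nonzero elements of ℤ/29ℤ form a cyclic group of order 28.
As gcd(23, 28) = 1, raising to the 23rd power is a bijection on this group: if x_1^23 ≡ x_2^23 then (x_1x_2^{−1})^23 = 1, and the only element of order dividing gcd(23, 28) = 1 is 1, so x_1 = x_2.
With σ(0) = 0 this makes σ injective on all of ℤ/29ℤ, hence bijective (finite equal-size domain and codomain). In particular σ is injective.
Since σ is injective, we find the preimage of 18. The inverse of x ↦ x^23 on (ℤ/29ℤ)^× is x ↦ x^11, because 23·11 = 253 = 9·28 + 1 ≡ 1 (mod 28) and x^{28} = 1 for x ≠ 0 (Fermat). So σ⁻¹(18) = 18^11 mod 29.
Repeated squaring mod 29: 18^1 ≡ 18, 18^2 ≡ 18² = 324 ≡ 5, 18^4 ≡ 5² = 25, 18^8 ≡ 25² = 625 ≡ 16. Since 11 = 8 + 2 + 1, 18^11 ≡ 16·5·18: 16·5 = 80 ≡ 22, then 22·18 = 396 ≡ 19. So 18^11 ≡ 19 (mod 29).
Hence σ⁻¹(18) = 19.

19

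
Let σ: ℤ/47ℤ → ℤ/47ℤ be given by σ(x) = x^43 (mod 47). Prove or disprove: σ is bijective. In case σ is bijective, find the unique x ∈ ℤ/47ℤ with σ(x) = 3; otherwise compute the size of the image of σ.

42

Since 47 is prime, the nonzero elements of ℤ/47ℤ form a cyclic group of order 46.
As gcd(43, 46) = 1, raising to the 43rd power is a bijection on this group: if x_1^43 ≡ x_2^43 then (x_1x_2^{−1})^43 = 1, and the only element of order dividing gcd(43, 46) = 1 is 1, so x_1 = x_2.
With σ(0) = 0 this makes σ injective on all of ℤ/47ℤ, hence bijective (finite equal-size domain and codomain). In particular σ is bijective.
Since σ is bijective, we find the preimage of 3. The inverse of x ↦ x^43 on (ℤ/47ℤ)^× is x ↦ x^15, because 43·15 = 645 = 14·46 + 1 ≡ 1 (mod 46) and x^{46} = 1 for x ≠ 0 (Fermat). So σ⁻¹(3) = 3^15 mod 47.
Repeated squaring mod 47: 3^1 ≡ 3, 3^2 ≡ 3² = 9, 3^4 ≡ 9² = 81 ≡ 34, 3^8 ≡ 34² = 1156 ≡ 28. Since 15 = 8 + 4 + 2 + 1, 3^15 ≡ 28·34·9·3: 28·34 = 952 ≡ 12, then 12·9 = 108 ≡ 14, then 14·3 = 42. So 3^15 ≡ 42 (mod 47).
Hence σ⁻¹(3) = 42.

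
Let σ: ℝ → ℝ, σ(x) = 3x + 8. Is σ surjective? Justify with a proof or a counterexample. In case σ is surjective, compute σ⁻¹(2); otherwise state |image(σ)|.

-2

For any y ∈ ℝ, x = (y − 8)/3 satisfies σ(x) = y.
Thus σ is surjective.
Since σ is surjective, we compute σ⁻¹(2) = (2 − 8)/3 = −2.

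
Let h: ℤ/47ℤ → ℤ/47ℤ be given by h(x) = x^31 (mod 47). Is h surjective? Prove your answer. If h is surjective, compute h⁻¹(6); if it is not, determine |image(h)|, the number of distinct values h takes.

28

Since 47 is prime, the nonzero elements of ℤ/47ℤ form a cyclic group of order 46.
As gcd(31, 46) = 1, raising to the 31st power is a bijection on this group: if a^31 ≡ b^31 then (ab^{−1})^31 = 1, and the only element of order dividing gcd(31, 46) = 1 is 1, so a = b.
With h(0) = 0 this makes h injective on all of ℤ/47ℤ, hence bijective (finite equal-size domain and codomain). In particular h is surjective.
Since h is surjective, we find the preimage of 6. The inverse of x ↦ x^31 on (ℤ/47ℤ)^× is x ↦ x^3, because 31·3 = 93 = 2·46 + 1 ≡ 1 (mod 46) and x^{46} = 1 for x ≠ 0 (Fermat). So h⁻¹(6) = 6^3 mod 47.
Repeated squaring mod 47: 6^1 ≡ 6, 6^2 ≡ 6² = 36. Since 3 = 2 + 1, 6^3 ≡ 36·6: 36·6 = 216 ≡ 28. So 6^3 ≡ 28 (mod 47).
Hence h⁻¹(6) = 28.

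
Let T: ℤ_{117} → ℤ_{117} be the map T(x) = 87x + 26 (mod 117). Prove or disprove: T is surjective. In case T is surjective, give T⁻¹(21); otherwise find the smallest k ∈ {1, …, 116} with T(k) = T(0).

By definition, surjectivity means every element of the codomain has a preimage under T.
Since gcd(87, 117) = 3, we have 87x ≡ 0 (mod 3) for all x, so T(x) ≡ 2 (mod 3).
But 0 ≢ 2 (mod 3), so 0 ∈ ℤ_{117} has no preimage. Therefore T is not surjective.
Since T is not surjective, we find the least positive k with T(k) = T(0): this means 87k ≡ 0 (mod 117), i.e. 117 ∣ 87k. Since gcd(87, 117) = 3, dividing through by 3 this holds exactly when 39 ∣ 29k, and as gcd(29, 39) = 1, exactly when 39 ∣ k.
The smallest positive such k is 39.

39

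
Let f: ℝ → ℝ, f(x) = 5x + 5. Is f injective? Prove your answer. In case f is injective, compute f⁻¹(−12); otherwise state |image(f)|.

By definition, f is injective when f(u) = f(v) forces u = v.
Suppose f(u) = f(v). Then 5u + 5 = 5v + 5, therefore 5u = 5v, thus u = v.
So f is injective.
Since f is injective, we compute f⁻¹(−12) = (−12 − 5)/5 = −17/5.

-17/5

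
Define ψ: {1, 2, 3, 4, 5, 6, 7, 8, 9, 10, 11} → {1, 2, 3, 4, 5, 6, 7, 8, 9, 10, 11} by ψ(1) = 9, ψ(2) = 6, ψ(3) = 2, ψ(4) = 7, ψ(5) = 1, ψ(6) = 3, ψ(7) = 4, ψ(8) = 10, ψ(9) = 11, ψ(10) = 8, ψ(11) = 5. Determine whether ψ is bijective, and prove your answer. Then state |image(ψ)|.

11

The values 9, 6, 2, 7, 1, 3, 4, 10, 11, 8, 5 are a permutation of {1, 2, 3, 4, 5, 6, 7, 8, 9, 10, 11}: each element appears exactly once.
So ψ is injective and surjective, hence bijective.
The image of ψ is {1, 2, 3, 4, 5, 6, 7, 8, 9, 10, 11}, which has 11 elements.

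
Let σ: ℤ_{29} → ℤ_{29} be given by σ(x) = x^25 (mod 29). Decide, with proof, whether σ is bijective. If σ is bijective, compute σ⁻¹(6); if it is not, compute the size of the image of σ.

Since 29 is prime, the nonzero elements of ℤ_{29} form a cyclic group of order 28.
As gcd(25, 28) = 1, raising to the 25th power is a bijection on this group: if a^25 ≡ b^25 then (ab^{−1})^25 = 1, and the only element of order dividing gcd(25, 28) = 1 is 1, so a = b.
With σ(0) = 0 this makes σ injective on all of ℤ_{29}, hence bijective (finite equal-size domain and codomain). In particular σ is bijective.
Since σ is bijective, we find the preimage of 6. The inverse of x ↦ x^25 on (ℤ_{29})^× is x ↦ x^9, because 25·9 = 225 = 8·28 + 1 ≡ 1 (mod 28) and x^{28} = 1 for x ≠ 0 (Fermat). So σ⁻¹(6) = 6^9 mod 29.
Repeated squaring mod 29: 6^1 ≡ 6, 6^2 ≡ 6² = 36 ≡ 7, 6^4 ≡ 7² = 49 ≡ 20, 6^8 ≡ 20² = 400 ≡ 23. Since 9 = 8 + 1, 6^9 ≡ 23·6: 23·6 = 138 ≡ 22. So 6^9 ≡ 22 (mod 29).
Hence σ⁻¹(6) = 22.

22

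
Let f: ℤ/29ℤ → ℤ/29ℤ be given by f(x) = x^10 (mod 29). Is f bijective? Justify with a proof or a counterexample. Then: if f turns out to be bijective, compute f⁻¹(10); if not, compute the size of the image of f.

f(14): Repeated squaring mod 29: 14^1 ≡ 14, 14^2 ≡ 14² = 196 ≡ 22, 14^4 ≡ 22² = 484 ≡ 20, 14^8 ≡ 20² = 400 ≡ 23. Since 10 = 8 + 2, 14^10 ≡ 23·22: 23·22 = 506 ≡ 13. So 14^10 ≡ 13 (mod 29).
f(15): Repeated squaring mod 29: 15^1 ≡ 15, 15^2 ≡ 15² = 225 ≡ 22, 15^4 ≡ 22² = 484 ≡ 20, 15^8 ≡ 20² = 400 ≡ 23. Since 10 = 8 + 2, 15^10 ≡ 23·22: 23·22 = 506 ≡ 13. So 15^10 ≡ 13 (mod 29).
So f(14) = f(15) = 13 while 14 ≠ 15, therefore f is not injective, hence not bijective.
Since f is not bijective, we determine |image(f)|. Computing x^10 mod 29 for each x (by repeated squaring, reducing mod 29 at every step), the values f(0), f(1), …, f(28) are: 0, 1, 9, 5, 23, 20, 16, 24, 4, 25, 6, 22, 28, 7, 13, 13, 7, 28, 22, 6, 25, 4, 24, 16, 20, 23, 5, 9, 1.
The distinct values are {0, 1, 4, 5, 6, 7, 9, 13, 16, 20, 22, 23, 24, 25, 28}; there are 15 of them.

15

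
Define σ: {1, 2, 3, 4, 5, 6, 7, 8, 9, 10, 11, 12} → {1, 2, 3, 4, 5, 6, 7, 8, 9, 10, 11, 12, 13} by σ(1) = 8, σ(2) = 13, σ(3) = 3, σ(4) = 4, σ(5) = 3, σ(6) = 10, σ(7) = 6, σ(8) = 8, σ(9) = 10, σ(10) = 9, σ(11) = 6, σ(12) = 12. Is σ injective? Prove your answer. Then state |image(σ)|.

σ(3) = 3 = σ(5) with 3 ≠ 5, so σ is not injective.
The image of σ is {3, 4, 6, 8, 9, 10, 12, 13}, which has 8 elements.

8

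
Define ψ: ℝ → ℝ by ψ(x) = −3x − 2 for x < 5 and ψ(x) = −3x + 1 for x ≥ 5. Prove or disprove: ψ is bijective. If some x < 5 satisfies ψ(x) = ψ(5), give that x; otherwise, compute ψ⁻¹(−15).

4

Both pieces are strictly decreasing (slopes −3 and −3), so each is injective on its own interval.
The left piece maps (−∞, 5) onto (−17, ∞); the right piece maps [5, ∞) onto (−∞, −14].
These images overlap. In particular ψ(5) = −14 (right piece), and solving −3x − 2 = −14 on the left piece gives x = 4 < 5.
So ψ(4) = ψ(5) with 4 ≠ 5, and ψ is not injective, hence not bijective. This x = 4 is the requested value below 5.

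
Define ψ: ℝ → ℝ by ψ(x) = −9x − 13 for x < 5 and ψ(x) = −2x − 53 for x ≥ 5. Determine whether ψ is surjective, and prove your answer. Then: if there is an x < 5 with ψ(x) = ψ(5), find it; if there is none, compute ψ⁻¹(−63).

Both pieces are strictly decreasing (slopes −9 and −2), so each is injective on its own interval.
The left piece maps (−∞, 5) onto (−58, ∞); the right piece maps [5, ∞) onto (−∞, −63].
The union (−58, ∞) ∪ (−∞, −63] omits the interval between −58 and −63; in particular −58 has no preimage. So ψ is not surjective.
Because the two images are disjoint, no x < 5 has ψ(x) = ψ(5), so we compute ψ⁻¹(−63): −63 lies in (−∞, −63], so solve −2x − 53 = −63: x = (−63 + 53)/(−2) = 5.

5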